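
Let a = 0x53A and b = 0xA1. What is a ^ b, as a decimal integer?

0x53A = 10100111010
0xA1 = 00010100001
XOR → 10110011011 = 1435

1435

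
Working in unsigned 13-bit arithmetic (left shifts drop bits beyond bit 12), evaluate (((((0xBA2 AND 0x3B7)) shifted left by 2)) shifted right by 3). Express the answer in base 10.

465

0xBA2 = 0101110100010
0x3B7 = 0001110110111
→ AND → 0001110100010 = 930
→ shifted left by 2 (mod 2^13) → 0111010001000 = 3720
→ shifted right by 3 → 0000111010001 = 465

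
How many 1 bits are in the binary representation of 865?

5

865 = 1101100001
Count the 1s: 1 + 1 + 1 + 1 + 1 = 5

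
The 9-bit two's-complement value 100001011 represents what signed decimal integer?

pattern = 100001011 (MSB is 1 ⇒ negative)
Invert: 011110100, add 1 → 011110101 = 245, so the value is -245.
(Equivalently: 267 - 2^9 = 267 - 512 = -245.)

-245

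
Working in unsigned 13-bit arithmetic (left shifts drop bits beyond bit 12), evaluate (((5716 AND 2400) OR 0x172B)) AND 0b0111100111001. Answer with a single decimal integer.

1833

5716 = 1011001010100
2400 = 0100101100000
→ AND → 0000001000000 = 64
0x172B = 1011100101011
→ OR → 1011101101011 = 5995
0b0111100111001 = 0111100111001
→ AND → 0011100101001 = 1833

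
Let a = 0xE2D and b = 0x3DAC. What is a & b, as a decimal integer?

3116

0xE2D = 00111000101101
0x3DAC = 11110110101100
AND → 00110000101100 = 3116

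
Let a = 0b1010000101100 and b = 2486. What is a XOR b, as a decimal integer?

a = 1010000101100
2486 = 0100110110110
XOR → 1110110011010 = 7578

7578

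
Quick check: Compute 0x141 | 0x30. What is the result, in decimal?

0x141 = 101000001
0x30 = 000110000
 OR → 101110001 = 369

369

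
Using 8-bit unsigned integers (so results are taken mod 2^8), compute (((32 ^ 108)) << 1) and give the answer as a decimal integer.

32 = 00100000
108 = 01101100
→ ^ → 01001100 = 76
→ << 1 (mod 2^8) → 10011000 = 152

152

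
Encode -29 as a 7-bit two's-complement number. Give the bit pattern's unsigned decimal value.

29 in 7 bits: 0011101
Invert: 1100010
Add 1:  1100011 = 99
(Check: 2^7 - 29 = 128 - 29 = 99.)

99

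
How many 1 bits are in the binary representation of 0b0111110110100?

n = 111110110100
Count the 1s: 1 + 1 + 1 + 1 + 1 + 1 + 1 + 1 = 8

8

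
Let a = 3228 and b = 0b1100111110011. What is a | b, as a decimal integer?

3228 = 0110010011100
b = 1100111110011
 OR → 1110111111111 = 7679

7679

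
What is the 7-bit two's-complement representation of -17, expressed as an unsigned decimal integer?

17 in 7 bits: 0010001
Invert: 1101110
Add 1:  1101111 = 111
(Check: 2^7 - 17 = 128 - 17 = 111.)

111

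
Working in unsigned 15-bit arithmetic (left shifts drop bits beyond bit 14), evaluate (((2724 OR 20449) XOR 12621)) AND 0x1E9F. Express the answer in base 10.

2724 = 000101010100100
20449 = 100111111100001
→ OR → 100111111100101 = 20453
12621 = 011000101001101
→ XOR → 111111010101000 = 32424
0x1E9F = 001111010011111
→ AND → 001111010001000 = 7816

7816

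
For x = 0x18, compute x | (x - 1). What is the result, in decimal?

x = 11000 = 24
x - 1 = 10111
OR    = 11111 = 31
(x | (x - 1) sets all bits below the lowest set bit.)

31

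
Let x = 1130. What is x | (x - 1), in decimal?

x = 10001101010 = 1130
x - 1 = 10001101001
OR    = 10001101011 = 1131
(x | (x - 1) sets all bits below the lowest set bit.)

1131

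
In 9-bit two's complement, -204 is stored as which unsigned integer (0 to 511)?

204 in 9 bits: 011001100
Invert: 100110011
Add 1:  100110100 = 308
(Check: 2^9 - 204 = 512 - 204 = 308.)

308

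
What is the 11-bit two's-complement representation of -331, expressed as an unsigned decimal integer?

331 in 11 bits: 00101001011
Invert: 11010110100
Add 1:  11010110101 = 1717
(Check: 2^11 - 331 = 2048 - 331 = 1717.)

1717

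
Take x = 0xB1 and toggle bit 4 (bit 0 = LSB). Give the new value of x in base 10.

x = 010110001
bit 4 is currently 1; toggle it via x ^ (1 << 4) = x ^ 16
→ 010100001 = 161

161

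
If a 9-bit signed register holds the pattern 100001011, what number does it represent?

pattern = 100001011 (MSB is 1 ⇒ negative)
Invert: 011110100, add 1 → 011110101 = 245, so the value is -245.
(Equivalently: 267 - 2^9 = 267 - 512 = -245.)

-245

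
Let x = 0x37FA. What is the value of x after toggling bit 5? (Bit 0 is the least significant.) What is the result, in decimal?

14298

x = 011011111111010
bit 5 is currently 1; toggle it via x ^ (1 << 5) = x ^ 32
→ 011011111011010 = 14298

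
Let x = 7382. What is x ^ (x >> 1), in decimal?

4797

x = 1110011010110 = 7382
x>>1 = 0111001101011
XOR  = 1001010111101 = 4797
(x ^ (x >> 1) gives the standard binary-reflected Gray code of x.)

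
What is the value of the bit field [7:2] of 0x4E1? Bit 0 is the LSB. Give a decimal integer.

56

v = 00010011100001
Shift right by 2: 000100111000
Mask low 6 bits: 111000 = 56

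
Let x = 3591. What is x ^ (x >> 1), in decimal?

2308

x = 111000000111 = 3591
x>>1 = 011100000011
XOR  = 100100000100 = 2308
(x ^ (x >> 1) gives the standard binary-reflected Gray code of x.)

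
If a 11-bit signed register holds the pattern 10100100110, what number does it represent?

-730

pattern = 10100100110 (MSB is 1 ⇒ negative)
Invert: 01011011001, add 1 → 01011011010 = 730, so the value is -730.
(Equivalently: 1318 - 2^11 = 1318 - 2048 = -730.)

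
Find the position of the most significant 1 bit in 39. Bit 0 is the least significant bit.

5

39 = 100111
The topmost 1 is at position 5 (since 2^5 = 32 ≤ 39 < 64).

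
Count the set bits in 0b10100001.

n = 10100001
Count the 1s: 1 + 1 + 1 = 3

3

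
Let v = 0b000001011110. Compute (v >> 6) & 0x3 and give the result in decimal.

1

v = 000001011110
Shift right by 6: 000001
Mask low 2 bits: 01 = 1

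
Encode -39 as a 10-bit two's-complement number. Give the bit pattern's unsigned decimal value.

39 in 10 bits: 0000100111
Invert: 1111011000
Add 1:  1111011001 = 985
(Check: 2^10 - 39 = 1024 - 39 = 985.)

985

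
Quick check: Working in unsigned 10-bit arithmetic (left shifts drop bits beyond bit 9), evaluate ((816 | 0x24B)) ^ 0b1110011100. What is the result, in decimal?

231

816 = 1100110000
0x24B = 1001001011
→ | → 1101111011 = 891
0b1110011100 = 1110011100
→ ^ → 0011100111 = 231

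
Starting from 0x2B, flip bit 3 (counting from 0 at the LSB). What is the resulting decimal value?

x = 00000101011
bit 3 is currently 1; toggle it via x ^ (1 << 3) = x ^ 8
→ 00000100011 = 35

35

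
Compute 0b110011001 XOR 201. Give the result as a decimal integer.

a = 110011001
201 = 011001001
XOR → 101010000 = 336

336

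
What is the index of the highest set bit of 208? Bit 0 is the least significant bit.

7

208 = 11010000
The topmost 1 is at position 7 (since 2^7 = 128 ≤ 208 < 256).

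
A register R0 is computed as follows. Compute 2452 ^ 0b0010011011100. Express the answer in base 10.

3400

2452 = 100110010100
b = 010011011100
XOR → 110101001000 = 3400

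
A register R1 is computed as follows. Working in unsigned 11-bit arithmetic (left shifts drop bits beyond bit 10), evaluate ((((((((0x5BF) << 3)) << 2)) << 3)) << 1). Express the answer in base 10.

0x5BF = 10110111111
→ << 3 (mod 2^11) → 10111111000 = 1528
→ << 2 (mod 2^11) → 11111100000 = 2016
→ << 3 (mod 2^11) → 11100000000 = 1792
→ << 1 (mod 2^11) → 11000000000 = 1536

1536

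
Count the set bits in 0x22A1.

0x22A1 = 10001010100001
Count the 1s: 1 + 1 + 1 + 1 + 1 = 5

5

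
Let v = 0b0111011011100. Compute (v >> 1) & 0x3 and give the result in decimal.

2

v = 0111011011100
Shift right by 1: 011101101110
Mask low 2 bits: 10 = 2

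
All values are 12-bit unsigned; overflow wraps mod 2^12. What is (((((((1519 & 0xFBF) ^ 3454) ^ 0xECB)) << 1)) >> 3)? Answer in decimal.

1519 = 010111101111
0xFBF = 111110111111
→ & → 010110101111 = 1455
3454 = 110101111110
→ ^ → 100011010001 = 2257
0xECB = 111011001011
→ ^ → 011000011010 = 1562
→ << 1 (mod 2^12) → 110000110100 = 3124
→ >> 3 → 000110000110 = 390

390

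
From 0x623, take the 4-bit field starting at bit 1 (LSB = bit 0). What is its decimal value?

v = 11000100011
Shift right by 1: 1100010001
Mask low 4 bits: 0001 = 1

1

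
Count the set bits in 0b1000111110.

n = 1000111110
Count the 1s: 1 + 1 + 1 + 1 + 1 + 1 = 6

6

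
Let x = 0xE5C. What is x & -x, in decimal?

4

x = 111001011100 = 3676
-x (two's complement) = …000110100100
AND   = 000000000100 = 4
(x & -x isolates the lowest set bit of x.)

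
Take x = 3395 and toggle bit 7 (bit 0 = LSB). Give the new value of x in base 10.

3523

x = 110101000011
bit 7 is currently 0; toggle it via x ^ (1 << 7) = x ^ 128
→ 110111000011 = 3523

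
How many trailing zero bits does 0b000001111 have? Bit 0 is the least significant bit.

0

0b000001111 = 1111
Trailing zeros: 0, so the lowest set bit is bit 0 (value 1).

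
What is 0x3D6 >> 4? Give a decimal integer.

0x3D6 = 1111010110
shift right by 4 → 0000111101 = 61
(equivalently, floor(982 / 16))

61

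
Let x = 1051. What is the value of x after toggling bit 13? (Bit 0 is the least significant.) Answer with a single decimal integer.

9243

x = 00010000011011
bit 13 is currently 0; toggle it via x ^ (1 << 13) = x ^ 8192
→ 10010000011011 = 9243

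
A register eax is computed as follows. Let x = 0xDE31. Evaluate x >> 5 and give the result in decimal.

1777

0xDE31 = 1101111000110001
shift right by 5 → 0000011011110001 = 1777
(equivalently, floor(56881 / 32))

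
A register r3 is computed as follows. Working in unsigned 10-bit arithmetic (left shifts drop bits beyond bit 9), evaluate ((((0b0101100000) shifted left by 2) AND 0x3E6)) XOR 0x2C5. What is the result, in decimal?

0b0101100000 = 0101100000
→ shifted left by 2 (mod 2^10) → 0110000000 = 384
0x3E6 = 1111100110
→ AND → 0110000000 = 384
0x2C5 = 1011000101
→ XOR → 1101000101 = 837

837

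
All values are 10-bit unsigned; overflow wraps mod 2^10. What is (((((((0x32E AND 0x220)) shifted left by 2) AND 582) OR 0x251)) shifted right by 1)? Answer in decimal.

296

0x32E = 1100101110
0x220 = 1000100000
→ AND → 1000100000 = 544
→ shifted left by 2 (mod 2^10) → 0010000000 = 128
582 = 1001000110
→ AND → 0000000000 = 0
0x251 = 1001010001
→ OR → 1001010001 = 593
→ shifted right by 1 → 0100101000 = 296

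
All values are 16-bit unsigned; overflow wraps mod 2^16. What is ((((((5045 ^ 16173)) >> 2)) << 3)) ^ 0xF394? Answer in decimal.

43684

5045 = 0001001110110101
16173 = 0011111100101101
→ ^ → 0010110010011000 = 11416
→ >> 2 → 0000101100100110 = 2854
→ << 3 (mod 2^16) → 0101100100110000 = 22832
0xF394 = 1111001110010100
→ ^ → 1010101010100100 = 43684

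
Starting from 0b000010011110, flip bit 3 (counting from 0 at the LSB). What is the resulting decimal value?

x = 000010011110
bit 3 is currently 1; toggle it via x ^ (1 << 3) = x ^ 8
→ 000010010110 = 150

150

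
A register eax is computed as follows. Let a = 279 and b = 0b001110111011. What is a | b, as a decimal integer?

279 = 0100010111
b = 1110111011
 OR → 1110111111 = 959

959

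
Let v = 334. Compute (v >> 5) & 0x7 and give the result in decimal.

v = 101001110
Shift right by 5: 1010
Mask low 3 bits: 010 = 2

2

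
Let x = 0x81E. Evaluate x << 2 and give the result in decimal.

0x81E = 00100000011110
shift left by 2 → 10000001111000 = 8312
(equivalently, 2078 × 2^2 = 2078 × 4)

8312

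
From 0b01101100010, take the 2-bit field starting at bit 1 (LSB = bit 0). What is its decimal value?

v = 01101100010
Shift right by 1: 0110110001
Mask low 2 bits: 01 = 1

1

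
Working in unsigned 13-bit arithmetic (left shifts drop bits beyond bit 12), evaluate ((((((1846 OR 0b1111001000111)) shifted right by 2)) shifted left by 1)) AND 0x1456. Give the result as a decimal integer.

1846 = 0011100110110
0b1111001000111 = 1111001000111
→ OR → 1111101110111 = 8055
→ shifted right by 2 → 0011111011101 = 2013
→ shifted left by 1 (mod 2^13) → 0111110111010 = 4026
0x1456 = 1010001010110
→ AND → 0010000010010 = 1042

1042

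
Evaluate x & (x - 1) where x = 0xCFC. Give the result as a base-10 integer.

3320

x = 110011111100 = 3324
x - 1 = 110011111011
AND   = 110011111000 = 3320
(x & (x - 1) clears the lowest set bit of x.)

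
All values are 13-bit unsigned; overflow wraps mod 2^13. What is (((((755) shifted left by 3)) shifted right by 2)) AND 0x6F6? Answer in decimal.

1254

755 = 0001011110011
→ shifted left by 3 (mod 2^13) → 1011110011000 = 6040
→ shifted right by 2 → 0010111100110 = 1510
0x6F6 = 0011011110110
→ AND → 0010011100110 = 1254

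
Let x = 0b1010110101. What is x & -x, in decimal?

1

x = 1010110101 = 693
-x (two's complement) = …0101001011
AND   = 0000000001 = 1
(x & -x isolates the lowest set bit of x.)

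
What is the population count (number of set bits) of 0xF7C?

9

0xF7C = 111101111100
Count the 1s: 1 + 1 + 1 + 1 + 1 + 1 + 1 + 1 + 1 = 9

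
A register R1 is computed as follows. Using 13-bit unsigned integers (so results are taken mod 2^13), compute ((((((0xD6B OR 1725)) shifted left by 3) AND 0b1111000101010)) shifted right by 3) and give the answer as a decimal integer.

965

0xD6B = 0110101101011
1725 = 0011010111101
→ OR → 0111111111111 = 4095
→ shifted left by 3 (mod 2^13) → 1111111111000 = 8184
0b1111000101010 = 1111000101010
→ AND → 1111000101000 = 7720
→ shifted right by 3 → 0001111000101 = 965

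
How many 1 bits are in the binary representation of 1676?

5

1676 = 11010001100
Count the 1s: 1 + 1 + 1 + 1 + 1 = 5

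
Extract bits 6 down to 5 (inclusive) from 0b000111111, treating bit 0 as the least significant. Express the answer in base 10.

v = 000111111
Shift right by 5: 0001
Mask low 2 bits: 01 = 1

1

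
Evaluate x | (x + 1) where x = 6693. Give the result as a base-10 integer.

6695

x = 1101000100101 = 6693
x + 1 = 1101000100110
OR    = 1101000100111 = 6695
(x | (x + 1) sets the lowest cleared bit.)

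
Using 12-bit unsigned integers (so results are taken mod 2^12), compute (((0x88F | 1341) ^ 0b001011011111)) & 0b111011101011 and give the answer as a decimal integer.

3680

0x88F = 100010001111
1341 = 010100111101
→ | → 110110111111 = 3519
0b001011011111 = 001011011111
→ ^ → 111101100000 = 3936
0b111011101011 = 111011101011
→ & → 111001100000 = 3680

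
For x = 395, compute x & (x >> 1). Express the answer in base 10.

x = 110001011 = 395
x>>1 = 011000101
AND  = 010000001 = 129
(x & (x >> 1) has a 1 wherever x has two consecutive 1 bits.)

129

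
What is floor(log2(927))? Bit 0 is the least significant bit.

927 = 1110011111
The topmost 1 is at position 9 (since 2^9 = 512 ≤ 927 < 1024).

9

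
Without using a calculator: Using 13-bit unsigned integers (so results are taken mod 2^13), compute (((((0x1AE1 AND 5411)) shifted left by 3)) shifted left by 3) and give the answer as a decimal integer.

0x1AE1 = 1101011100001
5411 = 1010100100011
→ AND → 1000000100001 = 4129
→ shifted left by 3 (mod 2^13) → 0000100001000 = 264
→ shifted left by 3 (mod 2^13) → 0100001000000 = 2112

2112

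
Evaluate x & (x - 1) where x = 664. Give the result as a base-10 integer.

656

x = 1010011000 = 664
x - 1 = 1010010111
AND   = 1010010000 = 656
(x & (x - 1) clears the lowest set bit of x.)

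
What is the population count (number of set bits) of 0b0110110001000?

n = 110110001000
Count the 1s: 1 + 1 + 1 + 1 + 1 = 5

5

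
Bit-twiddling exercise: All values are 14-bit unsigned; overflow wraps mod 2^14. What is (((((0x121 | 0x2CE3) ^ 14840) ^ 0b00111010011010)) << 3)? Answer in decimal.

0x121 = 00000100100001
0x2CE3 = 10110011100011
→ | → 10110111100011 = 11747
14840 = 11100111111000
→ ^ → 01010000011011 = 5147
0b00111010011010 = 00111010011010
→ ^ → 01101010000001 = 6785
→ << 3 (mod 2^14) → 01010000001000 = 5128

5128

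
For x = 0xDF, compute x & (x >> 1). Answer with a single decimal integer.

79

x = 11011111 = 223
x>>1 = 01101111
AND  = 01001111 = 79
(x & (x >> 1) has a 1 wherever x has two consecutive 1 bits.)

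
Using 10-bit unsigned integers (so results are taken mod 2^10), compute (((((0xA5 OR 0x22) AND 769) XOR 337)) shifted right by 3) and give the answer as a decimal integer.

0xA5 = 0010100101
0x22 = 0000100010
→ OR → 0010100111 = 167
769 = 1100000001
→ AND → 0000000001 = 1
337 = 0101010001
→ XOR → 0101010000 = 336
→ shifted right by 3 → 0000101010 = 42

42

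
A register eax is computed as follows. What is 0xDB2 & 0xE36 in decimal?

3122

0xDB2 = 110110110010
0xE36 = 111000110110
AND → 110000110010 = 3122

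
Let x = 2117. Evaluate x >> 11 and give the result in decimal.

1

2117 = 100001000101
shift right by 11 → 000000000001 = 1
(equivalently, floor(2117 / 2048))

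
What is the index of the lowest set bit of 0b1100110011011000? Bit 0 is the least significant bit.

0b1100110011011000 = 1100110011011000
Trailing zeros: 3, so the lowest set bit is bit 3 (value 8).

3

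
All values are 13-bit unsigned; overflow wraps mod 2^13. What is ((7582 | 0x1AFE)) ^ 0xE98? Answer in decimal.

7582 = 1110110011110
0x1AFE = 1101011111110
→ | → 1111111111110 = 8190
0xE98 = 0111010011000
→ ^ → 1000101100110 = 4454

4454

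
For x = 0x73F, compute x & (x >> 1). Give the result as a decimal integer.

x = 11100111111 = 1855
x>>1 = 01110011111
AND  = 01100011111 = 799
(x & (x >> 1) has a 1 wherever x has two consecutive 1 bits.)

799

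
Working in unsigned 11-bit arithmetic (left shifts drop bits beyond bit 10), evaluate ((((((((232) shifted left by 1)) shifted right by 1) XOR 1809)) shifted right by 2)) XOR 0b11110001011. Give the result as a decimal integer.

1653

232 = 00011101000
→ shifted left by 1 (mod 2^11) → 00111010000 = 464
→ shifted right by 1 → 00011101000 = 232
1809 = 11100010001
→ XOR → 11111111001 = 2041
→ shifted right by 2 → 00111111110 = 510
0b11110001011 = 11110001011
→ XOR → 11001110101 = 1653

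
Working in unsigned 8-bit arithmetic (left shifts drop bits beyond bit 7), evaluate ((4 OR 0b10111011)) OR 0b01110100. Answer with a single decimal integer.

255

4 = 00000100
0b10111011 = 10111011
→ OR → 10111111 = 191
0b01110100 = 01110100
→ OR → 11111111 = 255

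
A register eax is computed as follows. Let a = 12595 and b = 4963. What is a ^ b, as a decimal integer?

8784

12595 = 11000100110011
4963 = 01001101100011
XOR → 10001001010000 = 8784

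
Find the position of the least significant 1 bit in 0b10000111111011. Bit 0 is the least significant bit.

0

0b10000111111011 = 10000111111011
Trailing zeros: 0, so the lowest set bit is bit 0 (value 1).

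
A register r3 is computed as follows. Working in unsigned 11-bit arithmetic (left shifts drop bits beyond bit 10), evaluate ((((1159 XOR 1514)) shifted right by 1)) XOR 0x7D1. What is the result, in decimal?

1895

1159 = 10010000111
1514 = 10111101010
→ XOR → 00101101101 = 365
→ shifted right by 1 → 00010110110 = 182
0x7D1 = 11111010001
→ XOR → 11101100111 = 1895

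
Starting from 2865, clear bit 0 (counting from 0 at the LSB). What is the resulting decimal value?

2864

x = 0101100110001
bit 0 is currently 1; clear it via x & ~(1 << 0) = x & ~1
→ 0101100110000 = 2864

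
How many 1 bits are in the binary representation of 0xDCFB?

12

0xDCFB = 1101110011111011
Count the 1s: 1 + 1 + 1 + 1 + 1 + 1 + 1 + 1 + 1 + 1 + 1 + 1 = 12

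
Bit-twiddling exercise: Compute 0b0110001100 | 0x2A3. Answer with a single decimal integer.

a = 0110001100
0x2A3 = 1010100011
 OR → 1110101111 = 943

943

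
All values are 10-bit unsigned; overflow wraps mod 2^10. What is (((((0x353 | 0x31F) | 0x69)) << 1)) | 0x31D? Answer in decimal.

0x353 = 1101010011
0x31F = 1100011111
→ | → 1101011111 = 863
0x69 = 0001101001
→ | → 1101111111 = 895
→ << 1 (mod 2^10) → 1011111110 = 766
0x31D = 1100011101
→ | → 1111111111 = 1023

1023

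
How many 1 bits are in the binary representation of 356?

4

356 = 101100100
Count the 1s: 1 + 1 + 1 + 1 = 4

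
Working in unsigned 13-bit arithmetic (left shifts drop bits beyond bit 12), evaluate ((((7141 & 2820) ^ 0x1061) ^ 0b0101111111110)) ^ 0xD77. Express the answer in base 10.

7141 = 1101111100101
2820 = 0101100000100
→ & → 0101100000100 = 2820
0x1061 = 1000001100001
→ ^ → 1101101100101 = 7013
0b0101111111110 = 0101111111110
→ ^ → 1000010011011 = 4251
0xD77 = 0110101110111
→ ^ → 1110111101100 = 7660

7660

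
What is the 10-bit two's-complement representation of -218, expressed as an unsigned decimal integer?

806

218 in 10 bits: 0011011010
Invert: 1100100101
Add 1:  1100100110 = 806
(Check: 2^10 - 218 = 1024 - 218 = 806.)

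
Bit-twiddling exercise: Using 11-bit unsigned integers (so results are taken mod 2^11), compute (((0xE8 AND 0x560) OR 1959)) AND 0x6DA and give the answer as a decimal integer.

1730

0xE8 = 00011101000
0x560 = 10101100000
→ AND → 00001100000 = 96
1959 = 11110100111
→ OR → 11111100111 = 2023
0x6DA = 11011011010
→ AND → 11011000010 = 1730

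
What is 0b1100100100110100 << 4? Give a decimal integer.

x = 00001100100100110100
shift left by 4 → 11001001001101000000 = 824128
(equivalently, 51508 × 2^4 = 51508 × 16)

824128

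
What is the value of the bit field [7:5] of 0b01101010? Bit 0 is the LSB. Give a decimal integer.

3

v = 01101010
Shift right by 5: 011
Mask low 3 bits: 011 = 3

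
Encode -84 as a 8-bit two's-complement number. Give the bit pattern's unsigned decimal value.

84 in 8 bits: 01010100
Invert: 10101011
Add 1:  10101100 = 172
(Check: 2^8 - 84 = 256 - 84 = 172.)

172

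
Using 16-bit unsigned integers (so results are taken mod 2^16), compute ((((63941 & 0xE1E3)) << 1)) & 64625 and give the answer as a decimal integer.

49152

63941 = 1111100111000101
0xE1E3 = 1110000111100011
→ & → 1110000111000001 = 57793
→ << 1 (mod 2^16) → 1100001110000010 = 50050
64625 = 1111110001110001
→ & → 1100000000000000 = 49152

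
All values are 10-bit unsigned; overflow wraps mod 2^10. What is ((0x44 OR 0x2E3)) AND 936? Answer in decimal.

0x44 = 0001000100
0x2E3 = 1011100011
→ OR → 1011100111 = 743
936 = 1110101000
→ AND → 1010100000 = 672

672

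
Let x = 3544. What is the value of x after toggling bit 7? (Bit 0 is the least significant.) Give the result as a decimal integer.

x = 00110111011000
bit 7 is currently 1; toggle it via x ^ (1 << 7) = x ^ 128
→ 00110101011000 = 3416

3416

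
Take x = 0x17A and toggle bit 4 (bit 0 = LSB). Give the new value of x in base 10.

x = 0101111010
bit 4 is currently 1; toggle it via x ^ (1 << 4) = x ^ 16
→ 0101101010 = 362

362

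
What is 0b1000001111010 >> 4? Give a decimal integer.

x = 1000001111010
shift right by 4 → 0000100000111 = 263
(equivalently, floor(4218 / 16))

263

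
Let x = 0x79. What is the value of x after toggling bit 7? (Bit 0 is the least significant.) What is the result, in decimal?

x = 000001111001
bit 7 is currently 0; toggle it via x ^ (1 << 7) = x ^ 128
→ 000011111001 = 249

249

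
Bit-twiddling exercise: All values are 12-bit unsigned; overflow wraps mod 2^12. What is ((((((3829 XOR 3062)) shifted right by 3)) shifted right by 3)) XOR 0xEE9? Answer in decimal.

3829 = 111011110101
3062 = 101111110110
→ XOR → 010100000011 = 1283
→ shifted right by 3 → 000010100000 = 160
→ shifted right by 3 → 000000010100 = 20
0xEE9 = 111011101001
→ XOR → 111011111101 = 3837

3837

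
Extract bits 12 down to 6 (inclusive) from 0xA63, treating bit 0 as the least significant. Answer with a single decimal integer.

v = 0101001100011
Shift right by 6: 0101001
Mask low 7 bits: 0101001 = 41

41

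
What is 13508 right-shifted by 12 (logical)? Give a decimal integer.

3

13508 = 11010011000100
shift right by 12 → 00000000000011 = 3
(equivalently, floor(13508 / 4096))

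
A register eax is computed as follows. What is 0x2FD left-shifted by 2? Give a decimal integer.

0x2FD = 001011111101
shift left by 2 → 101111110100 = 3060
(equivalently, 765 × 2^2 = 765 × 4)

3060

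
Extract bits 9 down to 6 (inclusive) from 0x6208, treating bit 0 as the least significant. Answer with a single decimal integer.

8

v = 110001000001000
Shift right by 6: 110001000
Mask low 4 bits: 1000 = 8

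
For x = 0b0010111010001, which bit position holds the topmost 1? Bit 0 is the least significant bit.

10

0b0010111010001 = 10111010001
The topmost 1 is at position 10 (since 2^10 = 1024 ≤ 1489 < 2048).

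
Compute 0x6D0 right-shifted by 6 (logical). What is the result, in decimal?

27

0x6D0 = 11011010000
shift right by 6 → 00000011011 = 27
(equivalently, floor(1744 / 64))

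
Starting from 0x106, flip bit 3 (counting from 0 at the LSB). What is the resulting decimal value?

x = 100000110
bit 3 is currently 0; toggle it via x ^ (1 << 3) = x ^ 8
→ 100001110 = 270

270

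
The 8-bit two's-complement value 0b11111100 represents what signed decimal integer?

pattern = 11111100 (MSB is 1 ⇒ negative)
Invert: 00000011, add 1 → 00000100 = 4, so the value is -4.
(Equivalently: 252 - 2^8 = 252 - 256 = -4.)

-4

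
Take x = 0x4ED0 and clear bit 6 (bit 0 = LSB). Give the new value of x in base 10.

x = 100111011010000
bit 6 is currently 1; clear it via x & ~(1 << 6) = x & ~64
→ 100111010010000 = 20112

20112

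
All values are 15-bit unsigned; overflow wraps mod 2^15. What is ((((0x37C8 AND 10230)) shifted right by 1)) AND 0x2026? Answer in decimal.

32

0x37C8 = 011011111001000
10230 = 010011111110110
→ AND → 010011111000000 = 10176
→ shifted right by 1 → 001001111100000 = 5088
0x2026 = 010000000100110
→ AND → 000000000100000 = 32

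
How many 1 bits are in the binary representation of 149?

149 = 10010101
Count the 1s: 1 + 1 + 1 + 1 = 4

4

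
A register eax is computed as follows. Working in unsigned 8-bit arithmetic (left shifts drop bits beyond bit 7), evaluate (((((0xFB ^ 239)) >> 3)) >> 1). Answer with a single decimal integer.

1

0xFB = 11111011
239 = 11101111
→ ^ → 00010100 = 20
→ >> 3 → 00000010 = 2
→ >> 1 → 00000001 = 1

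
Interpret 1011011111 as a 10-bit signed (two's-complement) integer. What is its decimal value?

pattern = 1011011111 (MSB is 1 ⇒ negative)
Invert: 0100100000, add 1 → 0100100001 = 289, so the value is -289.
(Equivalently: 735 - 2^10 = 735 - 1024 = -289.)

-289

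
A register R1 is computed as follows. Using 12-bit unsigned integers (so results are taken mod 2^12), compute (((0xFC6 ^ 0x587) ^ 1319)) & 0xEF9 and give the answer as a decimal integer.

3680

0xFC6 = 111111000110
0x587 = 010110000111
→ ^ → 101001000001 = 2625
1319 = 010100100111
→ ^ → 111101100110 = 3942
0xEF9 = 111011111001
→ & → 111001100000 = 3680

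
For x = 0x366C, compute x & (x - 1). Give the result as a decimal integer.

x = 11011001101100 = 13932
x - 1 = 11011001101011
AND   = 11011001101000 = 13928
(x & (x - 1) clears the lowest set bit of x.)

13928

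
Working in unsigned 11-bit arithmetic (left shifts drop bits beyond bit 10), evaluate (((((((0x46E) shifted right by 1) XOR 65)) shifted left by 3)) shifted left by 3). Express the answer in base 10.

1408

0x46E = 10001101110
→ shifted right by 1 → 01000110111 = 567
65 = 00001000001
→ XOR → 01001110110 = 630
→ shifted left by 3 (mod 2^11) → 01110110000 = 944
→ shifted left by 3 (mod 2^11) → 10110000000 = 1408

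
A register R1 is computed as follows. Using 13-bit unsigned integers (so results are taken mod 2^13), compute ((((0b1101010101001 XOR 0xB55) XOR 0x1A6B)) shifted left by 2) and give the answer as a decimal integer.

0b1101010101001 = 1101010101001
0xB55 = 0101101010101
→ XOR → 1000111111100 = 4604
0x1A6B = 1101001101011
→ XOR → 0101110010111 = 2967
→ shifted left by 2 (mod 2^13) → 0111001011100 = 3676

3676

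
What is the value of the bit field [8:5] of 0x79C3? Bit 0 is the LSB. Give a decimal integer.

14

v = 0111100111000011
Shift right by 5: 01111001110
Mask low 4 bits: 1110 = 14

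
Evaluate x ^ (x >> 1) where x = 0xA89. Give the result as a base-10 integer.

4045

x = 101010001001 = 2697
x>>1 = 010101000100
XOR  = 111111001101 = 4045
(x ^ (x >> 1) gives the standard binary-reflected Gray code of x.)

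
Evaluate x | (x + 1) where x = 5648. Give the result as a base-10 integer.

x = 1011000010000 = 5648
x + 1 = 1011000010001
OR    = 1011000010001 = 5649
(x | (x + 1) sets the lowest cleared bit.)

5649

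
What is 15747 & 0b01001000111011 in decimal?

15747 = 11110110000011
b = 01001000111011
AND → 01000000000011 = 4099

4099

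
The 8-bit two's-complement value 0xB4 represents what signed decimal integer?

-76

pattern = 10110100 (MSB is 1 ⇒ negative)
Invert: 01001011, add 1 → 01001100 = 76, so the value is -76.
(Equivalently: 180 - 2^8 = 180 - 256 = -76.)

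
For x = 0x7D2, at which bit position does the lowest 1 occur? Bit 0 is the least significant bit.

0x7D2 = 11111010010
Trailing zeros: 1, so the lowest set bit is bit 1 (value 2).

1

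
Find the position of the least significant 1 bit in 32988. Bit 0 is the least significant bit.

32988 = 1000000011011100
Trailing zeros: 2, so the lowest set bit is bit 2 (value 4).

2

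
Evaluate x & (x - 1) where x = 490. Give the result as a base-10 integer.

488

x = 111101010 = 490
x - 1 = 111101001
AND   = 111101000 = 488
(x & (x - 1) clears the lowest set bit of x.)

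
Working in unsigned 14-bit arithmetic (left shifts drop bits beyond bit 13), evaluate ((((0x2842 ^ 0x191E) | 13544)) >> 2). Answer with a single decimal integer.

3455

0x2842 = 10100001000010
0x191E = 01100100011110
→ ^ → 11000101011100 = 12636
13544 = 11010011101000
→ | → 11010111111100 = 13820
→ >> 2 → 00110101111111 = 3455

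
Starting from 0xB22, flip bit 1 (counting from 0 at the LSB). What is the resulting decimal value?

2848

x = 101100100010
bit 1 is currently 1; toggle it via x ^ (1 << 1) = x ^ 2
→ 101100100000 = 2848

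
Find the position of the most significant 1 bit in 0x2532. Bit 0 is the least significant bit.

13

0x2532 = 10010100110010
The topmost 1 is at position 13 (since 2^13 = 8192 ≤ 9522 < 16384).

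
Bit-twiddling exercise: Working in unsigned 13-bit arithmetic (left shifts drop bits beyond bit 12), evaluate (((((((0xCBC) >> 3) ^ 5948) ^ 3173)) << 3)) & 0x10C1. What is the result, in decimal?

0xCBC = 0110010111100
→ >> 3 → 0000110010111 = 407
5948 = 1011100111100
→ ^ → 1011010101011 = 5803
3173 = 0110001100101
→ ^ → 1101011001110 = 6862
→ << 3 (mod 2^13) → 1011001110000 = 5744
0x10C1 = 1000011000001
→ & → 1000001000000 = 4160

4160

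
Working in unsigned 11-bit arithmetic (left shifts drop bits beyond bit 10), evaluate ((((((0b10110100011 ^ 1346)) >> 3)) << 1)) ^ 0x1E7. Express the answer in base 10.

479

0b10110100011 = 10110100011
1346 = 10101000010
→ ^ → 00011100001 = 225
→ >> 3 → 00000011100 = 28
→ << 1 (mod 2^11) → 00000111000 = 56
0x1E7 = 00111100111
→ ^ → 00111011111 = 479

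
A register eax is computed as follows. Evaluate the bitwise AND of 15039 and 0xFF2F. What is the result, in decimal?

15039 = 0011101010111111
0xFF2F = 1111111100101111
AND → 0011101000101111 = 14895

14895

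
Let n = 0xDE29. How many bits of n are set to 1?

9

0xDE29 = 1101111000101001
Count the 1s: 1 + 1 + 1 + 1 + 1 + 1 + 1 + 1 + 1 = 9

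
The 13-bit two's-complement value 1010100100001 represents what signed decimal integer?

pattern = 1010100100001 (MSB is 1 ⇒ negative)
Invert: 0101011011110, add 1 → 0101011011111 = 2783, so the value is -2783.
(Equivalently: 5409 - 2^13 = 5409 - 8192 = -2783.)

-2783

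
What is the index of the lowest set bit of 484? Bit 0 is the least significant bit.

484 = 111100100
Trailing zeros: 2, so the lowest set bit is bit 2 (value 4).

2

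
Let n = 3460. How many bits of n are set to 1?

3460 = 110110000100
Count the 1s: 1 + 1 + 1 + 1 + 1 = 5

5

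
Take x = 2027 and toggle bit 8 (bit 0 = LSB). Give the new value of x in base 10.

x = 11111101011
bit 8 is currently 1; toggle it via x ^ (1 << 8) = x ^ 256
→ 11011101011 = 1771

1771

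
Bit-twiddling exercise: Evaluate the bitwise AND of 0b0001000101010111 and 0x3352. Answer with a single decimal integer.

a = 01000101010111
0x3352 = 11001101010010
AND → 01000101010010 = 4434

4434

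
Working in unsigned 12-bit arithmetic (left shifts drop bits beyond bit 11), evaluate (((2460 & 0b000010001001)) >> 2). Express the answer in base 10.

2460 = 100110011100
0b000010001001 = 000010001001
→ & → 000010001000 = 136
→ >> 2 → 000000100010 = 34

34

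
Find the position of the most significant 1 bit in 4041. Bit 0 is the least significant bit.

11

4041 = 111111001001
The topmost 1 is at position 11 (since 2^11 = 2048 ≤ 4041 < 4096).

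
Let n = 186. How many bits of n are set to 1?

5

186 = 10111010
Count the 1s: 1 + 1 + 1 + 1 + 1 = 5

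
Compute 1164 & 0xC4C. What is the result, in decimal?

1036

1164 = 010010001100
0xC4C = 110001001100
AND → 010000001100 = 1036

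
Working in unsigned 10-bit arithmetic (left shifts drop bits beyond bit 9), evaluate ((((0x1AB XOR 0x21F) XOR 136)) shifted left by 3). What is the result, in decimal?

0x1AB = 0110101011
0x21F = 1000011111
→ XOR → 1110110100 = 948
136 = 0010001000
→ XOR → 1100111100 = 828
→ shifted left by 3 (mod 2^10) → 0111100000 = 480

480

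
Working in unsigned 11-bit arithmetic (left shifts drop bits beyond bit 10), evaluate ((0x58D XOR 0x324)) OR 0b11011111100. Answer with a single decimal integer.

0x58D = 10110001101
0x324 = 01100100100
→ XOR → 11010101001 = 1705
0b11011111100 = 11011111100
→ OR → 11011111101 = 1789

1789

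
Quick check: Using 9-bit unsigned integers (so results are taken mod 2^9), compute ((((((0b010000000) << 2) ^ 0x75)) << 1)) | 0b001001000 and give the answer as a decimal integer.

234

0b010000000 = 010000000
→ << 2 (mod 2^9) → 000000000 = 0
0x75 = 001110101
→ ^ → 001110101 = 117
→ << 1 (mod 2^9) → 011101010 = 234
0b001001000 = 001001000
→ | → 011101010 = 234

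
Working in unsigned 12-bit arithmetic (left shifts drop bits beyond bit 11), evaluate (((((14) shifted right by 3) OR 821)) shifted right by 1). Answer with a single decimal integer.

14 = 000000001110
→ shifted right by 3 → 000000000001 = 1
821 = 001100110101
→ OR → 001100110101 = 821
→ shifted right by 1 → 000110011010 = 410

410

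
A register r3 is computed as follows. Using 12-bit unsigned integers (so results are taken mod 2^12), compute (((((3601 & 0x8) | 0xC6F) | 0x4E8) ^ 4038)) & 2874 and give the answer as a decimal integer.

3601 = 111000010001
0x8 = 000000001000
→ & → 000000000000 = 0
0xC6F = 110001101111
→ | → 110001101111 = 3183
0x4E8 = 010011101000
→ | → 110011101111 = 3311
4038 = 111111000110
→ ^ → 001100101001 = 809
2874 = 101100111010
→ & → 001100101000 = 808

808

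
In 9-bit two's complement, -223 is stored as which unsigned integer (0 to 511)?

289

223 in 9 bits: 011011111
Invert: 100100000
Add 1:  100100001 = 289
(Check: 2^9 - 223 = 512 - 223 = 289.)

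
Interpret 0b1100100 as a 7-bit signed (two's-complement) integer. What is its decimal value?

pattern = 1100100 (MSB is 1 ⇒ negative)
Invert: 0011011, add 1 → 0011100 = 28, so the value is -28.
(Equivalently: 100 - 2^7 = 100 - 128 = -28.)

-28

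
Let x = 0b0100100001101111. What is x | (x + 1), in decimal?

18559

x = 100100001101111 = 18543
x + 1 = 100100001110000
OR    = 100100001111111 = 18559
(x | (x + 1) sets the lowest cleared bit.)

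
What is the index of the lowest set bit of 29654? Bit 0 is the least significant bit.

1

29654 = 111001111010110
Trailing zeros: 1, so the lowest set bit is bit 1 (value 2).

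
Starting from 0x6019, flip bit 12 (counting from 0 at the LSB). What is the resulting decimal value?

28697

x = 110000000011001
bit 12 is currently 0; toggle it via x ^ (1 << 12) = x ^ 4096
→ 111000000011001 = 28697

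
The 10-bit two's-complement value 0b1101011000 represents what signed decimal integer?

pattern = 1101011000 (MSB is 1 ⇒ negative)
Invert: 0010100111, add 1 → 0010101000 = 168, so the value is -168.
(Equivalently: 856 - 2^10 = 856 - 1024 = -168.)

-168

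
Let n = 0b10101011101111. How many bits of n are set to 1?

10

n = 10101011101111
Count the 1s: 1 + 1 + 1 + 1 + 1 + 1 + 1 + 1 + 1 + 1 = 10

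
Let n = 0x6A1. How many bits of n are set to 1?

0x6A1 = 11010100001
Count the 1s: 1 + 1 + 1 + 1 + 1 = 5

5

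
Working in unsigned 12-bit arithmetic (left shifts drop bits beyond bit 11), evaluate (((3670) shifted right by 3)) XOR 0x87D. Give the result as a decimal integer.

3670 = 111001010110
→ shifted right by 3 → 000111001010 = 458
0x87D = 100001111101
→ XOR → 100110110111 = 2487

2487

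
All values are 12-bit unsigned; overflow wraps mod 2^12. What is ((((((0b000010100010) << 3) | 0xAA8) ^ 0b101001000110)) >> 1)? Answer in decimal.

767

0b000010100010 = 000010100010
→ << 3 (mod 2^12) → 010100010000 = 1296
0xAA8 = 101010101000
→ | → 111110111000 = 4024
0b101001000110 = 101001000110
→ ^ → 010111111110 = 1534
→ >> 1 → 001011111111 = 767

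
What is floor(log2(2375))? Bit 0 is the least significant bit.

11

2375 = 100101000111
The topmost 1 is at position 11 (since 2^11 = 2048 ≤ 2375 < 4096).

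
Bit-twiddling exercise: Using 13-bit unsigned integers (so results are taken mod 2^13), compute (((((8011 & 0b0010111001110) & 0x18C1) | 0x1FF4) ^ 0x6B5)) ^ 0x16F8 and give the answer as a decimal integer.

4025

8011 = 1111101001011
0b0010111001110 = 0010111001110
→ & → 0010101001010 = 1354
0x18C1 = 1100011000001
→ & → 0000001000000 = 64
0x1FF4 = 1111111110100
→ | → 1111111110100 = 8180
0x6B5 = 0011010110101
→ ^ → 1100101000001 = 6465
0x16F8 = 1011011111000
→ ^ → 0111110111001 = 4025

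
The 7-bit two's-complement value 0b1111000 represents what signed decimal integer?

-8

pattern = 1111000 (MSB is 1 ⇒ negative)
Invert: 0000111, add 1 → 0001000 = 8, so the value is -8.
(Equivalently: 120 - 2^7 = 120 - 128 = -8.)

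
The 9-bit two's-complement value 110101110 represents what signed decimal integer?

pattern = 110101110 (MSB is 1 ⇒ negative)
Invert: 001010001, add 1 → 001010010 = 82, so the value is -82.
(Equivalently: 430 - 2^9 = 430 - 512 = -82.)

-82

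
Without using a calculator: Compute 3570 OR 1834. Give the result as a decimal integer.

4090

3570 = 110111110010
1834 = 011100101010
 OR → 111111111010 = 4090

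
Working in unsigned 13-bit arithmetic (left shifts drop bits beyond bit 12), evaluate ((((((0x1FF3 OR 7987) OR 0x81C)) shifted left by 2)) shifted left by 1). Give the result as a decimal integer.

8184

0x1FF3 = 1111111110011
7987 = 1111100110011
→ OR → 1111111110011 = 8179
0x81C = 0100000011100
→ OR → 1111111111111 = 8191
→ shifted left by 2 (mod 2^13) → 1111111111100 = 8188
→ shifted left by 1 (mod 2^13) → 1111111111000 = 8184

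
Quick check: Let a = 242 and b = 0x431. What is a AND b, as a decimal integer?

48

242 = 00011110010
0x431 = 10000110001
AND → 00000110000 = 48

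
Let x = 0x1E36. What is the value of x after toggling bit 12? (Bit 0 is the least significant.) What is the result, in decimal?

3638

x = 1111000110110
bit 12 is currently 1; toggle it via x ^ (1 << 12) = x ^ 4096
→ 0111000110110 = 3638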